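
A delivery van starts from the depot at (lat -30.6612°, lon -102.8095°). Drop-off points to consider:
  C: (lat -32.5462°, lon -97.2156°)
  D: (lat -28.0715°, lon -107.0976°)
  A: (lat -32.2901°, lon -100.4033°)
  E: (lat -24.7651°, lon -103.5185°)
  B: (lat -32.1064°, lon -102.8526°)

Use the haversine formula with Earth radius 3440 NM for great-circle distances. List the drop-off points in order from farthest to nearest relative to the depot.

Computing each great-circle distance from (lat -30.6612°, lon -102.8095°):
E (lat -24.7651°, lon -103.5185°): 356.0 NM
C (lat -32.5462°, lon -97.2156°): 307.6 NM
D (lat -28.0715°, lon -107.0976°): 272.9 NM
A (lat -32.2901°, lon -100.4033°): 157.3 NM
B (lat -32.1064°, lon -102.8526°): 86.8 NM

E, C, D, A, B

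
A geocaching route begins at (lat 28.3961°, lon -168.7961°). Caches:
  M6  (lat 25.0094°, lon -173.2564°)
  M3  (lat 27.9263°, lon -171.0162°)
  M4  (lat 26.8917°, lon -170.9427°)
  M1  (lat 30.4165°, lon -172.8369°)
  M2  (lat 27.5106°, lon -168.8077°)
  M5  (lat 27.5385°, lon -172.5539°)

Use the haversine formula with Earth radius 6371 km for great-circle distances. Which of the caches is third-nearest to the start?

M4

Distance to each, sorted:
M2: 98.5 km
M3: 223.8 km
M4: 269.6 km
M5: 381.2 km
M1: 451.3 km
M6: 581.4 km
The third-nearest is M4 at 269.6 km.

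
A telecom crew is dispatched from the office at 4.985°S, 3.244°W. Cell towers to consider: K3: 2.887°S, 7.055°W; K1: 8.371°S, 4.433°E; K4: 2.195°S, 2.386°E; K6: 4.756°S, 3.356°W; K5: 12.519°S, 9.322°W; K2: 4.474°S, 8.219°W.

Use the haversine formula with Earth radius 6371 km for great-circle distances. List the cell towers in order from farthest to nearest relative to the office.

K5, K1, K4, K2, K3, K6

Computing each great-circle distance from 4.985°S, 3.244°W:
K5 12.519°S, 9.322°W: 1071.1 km
K1 8.371°S, 4.433°E: 927.6 km
K4 2.195°S, 2.386°E: 697.5 km
K2 4.474°S, 8.219°W: 554.2 km
K3 2.887°S, 7.055°W: 482.8 km
K6 4.756°S, 3.356°W: 28.3 km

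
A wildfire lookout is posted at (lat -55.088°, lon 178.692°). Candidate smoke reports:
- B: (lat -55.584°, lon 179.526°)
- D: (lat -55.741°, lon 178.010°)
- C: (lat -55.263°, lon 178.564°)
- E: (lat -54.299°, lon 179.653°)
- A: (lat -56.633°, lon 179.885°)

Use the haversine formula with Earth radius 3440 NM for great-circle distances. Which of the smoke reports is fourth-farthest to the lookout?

B

Distance to each, sorted:
A: 101.1 NM
E: 57.9 NM
D: 45.6 NM
B: 41.2 NM
C: 11.4 NM
The fourth-farthest is B at 41.2 NM.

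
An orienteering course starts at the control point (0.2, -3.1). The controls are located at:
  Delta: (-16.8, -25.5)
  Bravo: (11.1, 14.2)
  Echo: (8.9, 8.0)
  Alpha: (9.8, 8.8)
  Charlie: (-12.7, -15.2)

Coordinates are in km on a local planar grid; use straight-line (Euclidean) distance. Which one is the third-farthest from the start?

Charlie

Distance to each, sorted:
Delta: 28.1 km
Bravo: 20.4 km
Charlie: 17.7 km
Alpha: 15.3 km
Echo: 14.1 km
The third-farthest is Charlie at 17.7 km.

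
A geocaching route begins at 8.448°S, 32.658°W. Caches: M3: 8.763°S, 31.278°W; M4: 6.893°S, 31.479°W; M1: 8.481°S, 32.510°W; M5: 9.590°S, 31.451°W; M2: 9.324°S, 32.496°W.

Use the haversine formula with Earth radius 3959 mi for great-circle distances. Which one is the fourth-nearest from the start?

M5

Distance to each, sorted:
M1: 10.4 mi
M2: 61.5 mi
M3: 96.8 mi
M5: 114.1 mi
M4: 134.4 mi
The fourth-nearest is M5 at 114.1 mi.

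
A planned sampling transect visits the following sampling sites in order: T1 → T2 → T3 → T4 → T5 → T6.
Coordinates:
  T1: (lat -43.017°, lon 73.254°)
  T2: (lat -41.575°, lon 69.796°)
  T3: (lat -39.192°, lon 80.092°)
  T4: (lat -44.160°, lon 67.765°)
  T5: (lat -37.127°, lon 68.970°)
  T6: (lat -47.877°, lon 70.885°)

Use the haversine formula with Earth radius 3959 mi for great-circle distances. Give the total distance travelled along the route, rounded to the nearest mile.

Leg distances:
T1→T2: 202.9 mi  (cumulative 202.9 mi)
T2→T3: 566.0 mi  (cumulative 768.8 mi)
T3→T4: 721.8 mi  (cumulative 1490.7 mi)
T4→T5: 490.0 mi  (cumulative 1980.7 mi)
T5→T6: 749.1 mi  (cumulative 2729.8 mi)
Total route length ≈ 2730 mi.

2730 mi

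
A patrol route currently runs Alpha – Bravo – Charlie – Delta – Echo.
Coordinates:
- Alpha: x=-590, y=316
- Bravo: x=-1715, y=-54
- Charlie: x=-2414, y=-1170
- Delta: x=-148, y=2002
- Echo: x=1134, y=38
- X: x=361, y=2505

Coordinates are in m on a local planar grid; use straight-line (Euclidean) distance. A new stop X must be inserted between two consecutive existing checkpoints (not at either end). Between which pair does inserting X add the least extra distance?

Added distance for inserting X between each consecutive pair:
Alpha–Bravo: 4497.6 m
Bravo–Charlie: 6583.4 m
Charlie–Delta: 1422.4 m
Delta–Echo: 955.5 m
Smallest added distance is 955.5 m, inserting between Delta and Echo.

between Delta and Echo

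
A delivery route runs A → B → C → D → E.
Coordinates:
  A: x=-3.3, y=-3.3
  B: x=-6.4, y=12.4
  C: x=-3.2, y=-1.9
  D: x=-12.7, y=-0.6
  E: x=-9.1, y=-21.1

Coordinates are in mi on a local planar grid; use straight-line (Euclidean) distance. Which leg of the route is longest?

Leg distances:
A→B: 16.0 mi
B→C: 14.7 mi
C→D: 9.6 mi
D→E: 20.8 mi
The longest leg is D–E at 20.8 mi.

D–E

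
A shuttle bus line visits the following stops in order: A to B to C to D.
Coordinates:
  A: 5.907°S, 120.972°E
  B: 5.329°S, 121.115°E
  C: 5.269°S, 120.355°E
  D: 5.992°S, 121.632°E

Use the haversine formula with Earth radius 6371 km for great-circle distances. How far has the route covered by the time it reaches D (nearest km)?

313 km

Leg distances:
A→B: 66.2 km  (cumulative 66.2 km)
B→C: 84.4 km  (cumulative 150.6 km)
C→D: 162.6 km  (cumulative 313.2 km)
Cumulative distance at D ≈ 313 km.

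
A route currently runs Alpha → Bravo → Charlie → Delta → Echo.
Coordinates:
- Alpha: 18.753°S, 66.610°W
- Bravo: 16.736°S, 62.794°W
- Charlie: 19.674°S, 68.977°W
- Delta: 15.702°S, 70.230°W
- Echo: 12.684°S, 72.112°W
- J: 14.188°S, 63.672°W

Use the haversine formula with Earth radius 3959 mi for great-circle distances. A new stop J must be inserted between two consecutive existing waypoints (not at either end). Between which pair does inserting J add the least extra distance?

between Bravo and Charlie

Added distance for inserting J between each consecutive pair:
Alpha–Bravo: 269.0 mi
Bravo–Charlie: 248.1 mi
Charlie–Delta: 679.8 mi
Delta–Echo: 783.1 mi
Smallest added distance is 248.1 mi, inserting between Bravo and Charlie.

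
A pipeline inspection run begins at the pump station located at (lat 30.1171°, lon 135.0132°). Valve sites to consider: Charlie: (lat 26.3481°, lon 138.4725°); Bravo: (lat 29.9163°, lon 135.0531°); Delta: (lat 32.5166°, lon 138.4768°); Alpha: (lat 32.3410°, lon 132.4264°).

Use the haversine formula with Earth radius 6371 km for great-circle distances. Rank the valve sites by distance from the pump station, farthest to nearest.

Computing each great-circle distance from (lat 30.1171°, lon 135.0132°):
Charlie (lat 26.3481°, lon 138.4725°): 538.9 km
Delta (lat 32.5166°, lon 138.4768°): 423.6 km
Alpha (lat 32.3410°, lon 132.4264°): 348.8 km
Bravo (lat 29.9163°, lon 135.0531°): 22.7 km

Charlie, Delta, Alpha, Bravo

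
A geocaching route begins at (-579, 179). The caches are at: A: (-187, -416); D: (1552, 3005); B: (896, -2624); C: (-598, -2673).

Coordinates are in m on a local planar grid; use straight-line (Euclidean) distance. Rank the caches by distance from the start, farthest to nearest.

D, B, C, A

Distances from the start:
D (1552, 3005): 3539.4 m
B (896, -2624): 3167.4 m
C (-598, -2673): 2852.1 m
A (-187, -416): 712.5 m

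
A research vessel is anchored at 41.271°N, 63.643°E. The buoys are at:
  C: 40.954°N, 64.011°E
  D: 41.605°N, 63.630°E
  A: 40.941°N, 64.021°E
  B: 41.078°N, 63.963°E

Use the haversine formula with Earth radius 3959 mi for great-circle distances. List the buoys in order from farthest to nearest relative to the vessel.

Distances from the vessel:
A 40.941°N, 64.021°E: 30.1 mi
C 40.954°N, 64.011°E: 29.1 mi
D 41.605°N, 63.630°E: 23.1 mi
B 41.078°N, 63.963°E: 21.3 mi

A, C, D, B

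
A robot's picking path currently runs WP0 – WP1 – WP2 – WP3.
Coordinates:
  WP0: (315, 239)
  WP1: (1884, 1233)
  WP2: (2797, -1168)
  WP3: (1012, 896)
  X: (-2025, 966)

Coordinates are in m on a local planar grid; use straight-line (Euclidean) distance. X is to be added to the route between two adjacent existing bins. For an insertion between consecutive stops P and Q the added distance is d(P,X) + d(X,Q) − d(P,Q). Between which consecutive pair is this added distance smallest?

between WP0 and WP1

Added distance for inserting X between each consecutive pair:
WP0–WP1: 4511.1 m
WP1–WP2: 6622.5 m
WP2–WP3: 5582.1 m
Smallest added distance is 4511.1 m, inserting between WP0 and WP1.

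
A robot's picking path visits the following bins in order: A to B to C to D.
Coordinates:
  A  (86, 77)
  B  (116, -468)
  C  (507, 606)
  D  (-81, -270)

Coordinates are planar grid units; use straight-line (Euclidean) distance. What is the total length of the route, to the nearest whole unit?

Leg distances:
A→B: 545.8  (cumulative 545.8)
B→C: 1143.0  (cumulative 1688.8)
C→D: 1055.0  (cumulative 2743.8)
Total route length ≈ 2744.

2744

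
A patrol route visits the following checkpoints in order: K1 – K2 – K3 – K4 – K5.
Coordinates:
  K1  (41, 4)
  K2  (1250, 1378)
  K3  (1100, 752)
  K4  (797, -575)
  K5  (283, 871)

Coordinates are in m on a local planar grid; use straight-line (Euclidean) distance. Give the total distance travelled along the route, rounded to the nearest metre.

5370 m

Leg distances:
K1→K2: 1830.2 m  (cumulative 1830.2 m)
K2→K3: 643.7 m  (cumulative 2473.9 m)
K3→K4: 1361.2 m  (cumulative 3835.1 m)
K4→K5: 1534.6 m  (cumulative 5369.7 m)
Total route length ≈ 5370 m.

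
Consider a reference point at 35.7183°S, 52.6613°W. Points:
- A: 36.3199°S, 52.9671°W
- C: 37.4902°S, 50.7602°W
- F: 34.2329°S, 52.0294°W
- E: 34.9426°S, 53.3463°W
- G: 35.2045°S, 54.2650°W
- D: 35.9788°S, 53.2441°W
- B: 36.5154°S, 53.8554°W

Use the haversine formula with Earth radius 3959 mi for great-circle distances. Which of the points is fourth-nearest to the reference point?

B

Distances from the reference point (35.7183°S, 52.6613°W):
D: 37.3 mi
A: 44.9 mi
E: 66.1 mi
B: 86.5 mi
G: 97.0 mi
F: 108.7 mi
C: 161.6 mi
The fourth-nearest is B at 86.5 mi.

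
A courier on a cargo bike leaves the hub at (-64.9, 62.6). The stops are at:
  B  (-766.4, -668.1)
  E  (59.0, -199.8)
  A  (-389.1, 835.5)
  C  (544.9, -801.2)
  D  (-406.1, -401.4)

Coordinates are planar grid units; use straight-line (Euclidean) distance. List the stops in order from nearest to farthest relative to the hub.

E, D, A, B, C

Distance from the hub at (-64.9, 62.6) to each:
E (59.0, -199.8): 290.2
D (-406.1, -401.4): 575.9
A (-389.1, 835.5): 838.1
B (-766.4, -668.1): 1012.9
C (544.9, -801.2): 1057.4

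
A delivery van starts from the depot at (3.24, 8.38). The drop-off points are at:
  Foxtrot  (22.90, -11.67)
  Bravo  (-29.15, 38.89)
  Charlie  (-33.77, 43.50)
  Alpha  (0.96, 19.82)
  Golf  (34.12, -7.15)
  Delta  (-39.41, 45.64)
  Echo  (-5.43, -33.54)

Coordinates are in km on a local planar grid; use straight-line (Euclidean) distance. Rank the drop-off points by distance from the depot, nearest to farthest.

Distance from the depot at (3.24, 8.38) to each:
Alpha (0.96, 19.82): 11.7 km
Foxtrot (22.90, -11.67): 28.1 km
Golf (34.12, -7.15): 34.6 km
Echo (-5.43, -33.54): 42.8 km
Bravo (-29.15, 38.89): 44.5 km
Charlie (-33.77, 43.50): 51.0 km
Delta (-39.41, 45.64): 56.6 km

Alpha, Foxtrot, Golf, Echo, Bravo, Charlie, Delta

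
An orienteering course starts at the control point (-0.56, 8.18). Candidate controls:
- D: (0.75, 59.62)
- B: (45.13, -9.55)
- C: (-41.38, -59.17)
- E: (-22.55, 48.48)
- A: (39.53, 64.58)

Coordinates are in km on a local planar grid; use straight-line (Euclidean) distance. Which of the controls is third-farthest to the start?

Distances from the start ((-0.56, 8.18)):
C: 78.8 km
A: 69.2 km
D: 51.5 km
B: 49.0 km
E: 45.9 km
The third-farthest is D at 51.5 km.

D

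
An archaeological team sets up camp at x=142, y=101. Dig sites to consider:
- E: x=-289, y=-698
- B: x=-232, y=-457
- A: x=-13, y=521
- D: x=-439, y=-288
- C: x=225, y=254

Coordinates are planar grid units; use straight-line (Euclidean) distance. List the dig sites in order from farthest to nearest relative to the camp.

E, D, B, A, C

Distance from the camp at x=142, y=101 to each:
E x=-289, y=-698: 907.8
D x=-439, y=-288: 699.2
B x=-232, y=-457: 671.7
A x=-13, y=521: 447.7
C x=225, y=254: 174.1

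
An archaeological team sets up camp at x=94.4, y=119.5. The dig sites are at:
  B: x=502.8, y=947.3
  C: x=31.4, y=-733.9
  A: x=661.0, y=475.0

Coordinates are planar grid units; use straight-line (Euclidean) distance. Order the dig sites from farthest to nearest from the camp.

Distance from the camp at x=94.4, y=119.5 to each:
B x=502.8, y=947.3: 923.1
C x=31.4, y=-733.9: 855.7
A x=661.0, y=475.0: 668.9

B, C, A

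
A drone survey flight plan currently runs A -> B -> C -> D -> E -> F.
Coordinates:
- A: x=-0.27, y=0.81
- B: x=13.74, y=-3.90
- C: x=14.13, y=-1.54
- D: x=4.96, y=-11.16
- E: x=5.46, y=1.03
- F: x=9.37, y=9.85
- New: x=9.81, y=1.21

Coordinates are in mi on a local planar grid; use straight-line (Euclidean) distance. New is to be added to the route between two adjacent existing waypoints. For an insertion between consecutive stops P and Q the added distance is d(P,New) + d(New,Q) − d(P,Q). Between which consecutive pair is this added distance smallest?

Added distance for inserting New between each consecutive pair:
A–B: 1.8 mi
B–C: 9.2 mi
C–D: 5.1 mi
D–E: 5.4 mi
E–F: 3.4 mi
Smallest added distance is 1.8 mi, inserting between A and B.

between A and B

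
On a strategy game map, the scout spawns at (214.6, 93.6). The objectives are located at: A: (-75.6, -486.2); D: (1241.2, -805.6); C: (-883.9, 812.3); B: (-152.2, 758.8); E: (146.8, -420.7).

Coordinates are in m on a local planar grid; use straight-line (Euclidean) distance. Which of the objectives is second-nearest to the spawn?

A

Distances from the spawn ((214.6, 93.6)):
E: 518.7 m
A: 648.4 m
B: 759.6 m
C: 1312.7 m
D: 1364.7 m
The second-nearest is A at 648.4 m.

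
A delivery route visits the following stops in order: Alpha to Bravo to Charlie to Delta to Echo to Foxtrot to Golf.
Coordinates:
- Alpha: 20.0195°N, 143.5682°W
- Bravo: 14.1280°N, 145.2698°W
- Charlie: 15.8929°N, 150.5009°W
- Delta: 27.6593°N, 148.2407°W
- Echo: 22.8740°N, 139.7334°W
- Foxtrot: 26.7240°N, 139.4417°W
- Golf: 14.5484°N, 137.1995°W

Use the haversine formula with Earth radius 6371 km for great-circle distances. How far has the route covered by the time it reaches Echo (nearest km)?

Leg distances:
Alpha→Bravo: 679.6 km  (cumulative 679.6 km)
Bravo→Charlie: 595.1 km  (cumulative 1274.7 km)
Charlie→Delta: 1328.9 km  (cumulative 2603.6 km)
Delta→Echo: 1007.0 km  (cumulative 3610.6 km)
Cumulative distance at Echo ≈ 3611 km.

3611 km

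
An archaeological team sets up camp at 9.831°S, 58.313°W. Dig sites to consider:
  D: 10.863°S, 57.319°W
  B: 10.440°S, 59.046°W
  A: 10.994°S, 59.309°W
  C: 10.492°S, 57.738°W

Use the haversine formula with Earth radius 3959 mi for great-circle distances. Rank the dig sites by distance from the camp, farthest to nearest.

Computing each great-circle distance from 9.831°S, 58.313°W:
A 10.994°S, 59.309°W: 105.1 mi
D 10.863°S, 57.319°W: 98.2 mi
B 10.440°S, 59.046°W: 65.2 mi
C 10.492°S, 57.738°W: 60.1 mi

A, D, B, C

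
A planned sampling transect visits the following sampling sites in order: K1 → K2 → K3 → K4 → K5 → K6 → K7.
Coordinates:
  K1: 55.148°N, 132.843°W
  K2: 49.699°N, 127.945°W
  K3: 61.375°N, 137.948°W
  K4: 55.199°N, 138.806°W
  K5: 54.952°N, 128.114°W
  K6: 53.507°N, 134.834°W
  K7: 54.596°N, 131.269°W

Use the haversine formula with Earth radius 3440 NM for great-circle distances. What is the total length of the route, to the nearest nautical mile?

2282 NM

Leg distances:
K1→K2: 372.9 NM  (cumulative 372.9 NM)
K2→K3: 777.0 NM  (cumulative 1149.9 NM)
K3→K4: 371.8 NM  (cumulative 1521.7 NM)
K4→K5: 367.4 NM  (cumulative 1889.1 NM)
K5→K6: 251.2 NM  (cumulative 2140.3 NM)
K6→K7: 141.6 NM  (cumulative 2281.9 NM)
Total route length ≈ 2282 NM.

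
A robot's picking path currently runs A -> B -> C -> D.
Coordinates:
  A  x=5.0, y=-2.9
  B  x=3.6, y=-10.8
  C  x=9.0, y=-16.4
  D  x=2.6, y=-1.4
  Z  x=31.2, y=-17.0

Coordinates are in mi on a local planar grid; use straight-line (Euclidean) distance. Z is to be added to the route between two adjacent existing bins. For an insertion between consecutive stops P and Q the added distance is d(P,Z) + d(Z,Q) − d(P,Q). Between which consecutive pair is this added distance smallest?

between C and D

Added distance for inserting Z between each consecutive pair:
A–B: 50.0 mi
B–C: 42.7 mi
C–D: 38.5 mi
Smallest added distance is 38.5 mi, inserting between C and D.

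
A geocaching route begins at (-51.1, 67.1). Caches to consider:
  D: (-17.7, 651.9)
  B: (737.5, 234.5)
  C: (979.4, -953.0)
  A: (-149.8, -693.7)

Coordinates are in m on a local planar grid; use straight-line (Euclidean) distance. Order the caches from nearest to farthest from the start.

D, A, B, C

Computing each straight-line distance from (-51.1, 67.1):
D (-17.7, 651.9): 585.8 m
A (-149.8, -693.7): 767.2 m
B (737.5, 234.5): 806.2 m
C (979.4, -953.0): 1450.0 m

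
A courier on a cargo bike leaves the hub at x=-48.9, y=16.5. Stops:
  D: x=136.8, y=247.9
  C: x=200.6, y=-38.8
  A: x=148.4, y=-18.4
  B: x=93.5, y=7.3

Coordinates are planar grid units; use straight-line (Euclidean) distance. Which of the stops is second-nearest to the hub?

A

Distances from the hub (x=-48.9, y=16.5):
B: 142.7
A: 200.4
C: 255.6
D: 296.7
The second-nearest is A at 200.4.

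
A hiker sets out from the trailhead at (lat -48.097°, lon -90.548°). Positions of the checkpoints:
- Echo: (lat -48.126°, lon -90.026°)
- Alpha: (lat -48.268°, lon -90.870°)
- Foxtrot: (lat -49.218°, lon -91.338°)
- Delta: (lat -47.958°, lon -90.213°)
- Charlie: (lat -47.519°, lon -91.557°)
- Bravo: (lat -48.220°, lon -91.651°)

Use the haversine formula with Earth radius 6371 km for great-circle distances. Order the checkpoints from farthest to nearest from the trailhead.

Foxtrot, Charlie, Bravo, Echo, Alpha, Delta

Distances from the trailhead:
Foxtrot (lat -49.218°, lon -91.338°): 137.5 km
Charlie (lat -47.519°, lon -91.557°): 99.0 km
Bravo (lat -48.220°, lon -91.651°): 82.9 km
Echo (lat -48.126°, lon -90.026°): 38.9 km
Alpha (lat -48.268°, lon -90.870°): 30.5 km
Delta (lat -47.958°, lon -90.213°): 29.3 km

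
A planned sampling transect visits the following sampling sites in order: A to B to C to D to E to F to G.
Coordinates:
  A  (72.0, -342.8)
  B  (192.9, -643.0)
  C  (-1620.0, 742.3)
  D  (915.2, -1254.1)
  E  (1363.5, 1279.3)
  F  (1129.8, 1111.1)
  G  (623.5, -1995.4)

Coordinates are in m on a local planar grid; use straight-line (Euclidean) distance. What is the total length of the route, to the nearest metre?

Leg distances:
A→B: 323.6 m  (cumulative 323.6 m)
B→C: 2281.6 m  (cumulative 2605.2 m)
C→D: 3226.9 m  (cumulative 5832.1 m)
D→E: 2572.8 m  (cumulative 8404.9 m)
E→F: 287.9 m  (cumulative 8692.8 m)
F→G: 3147.5 m  (cumulative 11840.3 m)
Total route length ≈ 11840 m.

11840 m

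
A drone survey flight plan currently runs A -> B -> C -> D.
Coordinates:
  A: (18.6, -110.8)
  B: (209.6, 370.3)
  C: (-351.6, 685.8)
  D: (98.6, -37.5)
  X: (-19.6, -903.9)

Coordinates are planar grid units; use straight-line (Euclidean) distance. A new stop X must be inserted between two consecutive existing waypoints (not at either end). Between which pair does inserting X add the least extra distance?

Added distance for inserting X between each consecutive pair:
A–B: 1571.0
B–C: 2274.8
C–D: 1646.5
Smallest added distance is 1571.0, inserting between A and B.

between A and B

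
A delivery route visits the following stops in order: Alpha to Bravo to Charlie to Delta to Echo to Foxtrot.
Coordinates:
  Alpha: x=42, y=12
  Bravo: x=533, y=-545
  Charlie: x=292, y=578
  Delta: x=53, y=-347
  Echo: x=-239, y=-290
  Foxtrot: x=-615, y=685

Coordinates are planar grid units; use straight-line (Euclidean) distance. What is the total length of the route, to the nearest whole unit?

4189

Leg distances:
Alpha→Bravo: 742.5  (cumulative 742.5)
Bravo→Charlie: 1148.6  (cumulative 1891.1)
Charlie→Delta: 955.4  (cumulative 2846.5)
Delta→Echo: 297.5  (cumulative 3144.0)
Echo→Foxtrot: 1045.0  (cumulative 4189.0)
Total route length ≈ 4189.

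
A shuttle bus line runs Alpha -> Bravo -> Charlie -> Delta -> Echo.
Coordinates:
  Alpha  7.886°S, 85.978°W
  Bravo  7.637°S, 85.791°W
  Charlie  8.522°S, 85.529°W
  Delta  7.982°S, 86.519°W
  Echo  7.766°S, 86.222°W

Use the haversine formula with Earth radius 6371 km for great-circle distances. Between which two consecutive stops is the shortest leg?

Alpha–Bravo

Leg distances:
Alpha→Bravo: 34.5 km
Bravo→Charlie: 102.5 km
Charlie→Delta: 124.4 km
Delta→Echo: 40.6 km
The shortest leg is Alpha–Bravo at 34.5 km.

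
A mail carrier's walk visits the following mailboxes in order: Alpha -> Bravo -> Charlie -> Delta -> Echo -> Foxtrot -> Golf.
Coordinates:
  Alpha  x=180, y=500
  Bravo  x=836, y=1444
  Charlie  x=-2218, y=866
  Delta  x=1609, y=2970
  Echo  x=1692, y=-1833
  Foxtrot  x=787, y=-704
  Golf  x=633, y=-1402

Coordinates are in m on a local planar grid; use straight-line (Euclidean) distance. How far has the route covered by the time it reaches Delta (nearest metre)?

Leg distances:
Alpha→Bravo: 1149.6 m  (cumulative 1149.6 m)
Bravo→Charlie: 3108.2 m  (cumulative 4257.8 m)
Charlie→Delta: 4367.2 m  (cumulative 8625.0 m)
Cumulative distance at Delta ≈ 8625 m.

8625 m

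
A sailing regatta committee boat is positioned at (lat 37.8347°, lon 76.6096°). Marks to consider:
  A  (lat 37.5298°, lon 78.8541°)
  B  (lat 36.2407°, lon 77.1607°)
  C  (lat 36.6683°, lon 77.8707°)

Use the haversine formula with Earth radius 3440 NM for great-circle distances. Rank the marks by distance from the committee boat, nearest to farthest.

C, B, A

Computing each great-circle distance from (lat 37.8347°, lon 76.6096°):
C (lat 36.6683°, lon 77.8707°): 92.4 NM
B (lat 36.2407°, lon 77.1607°): 99.3 NM
A (lat 37.5298°, lon 78.8541°): 108.2 NM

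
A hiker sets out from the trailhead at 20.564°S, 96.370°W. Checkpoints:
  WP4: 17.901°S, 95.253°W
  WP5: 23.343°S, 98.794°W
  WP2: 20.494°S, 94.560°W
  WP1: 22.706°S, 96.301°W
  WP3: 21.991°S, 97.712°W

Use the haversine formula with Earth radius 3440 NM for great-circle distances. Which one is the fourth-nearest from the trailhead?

Distances from the trailhead (20.564°S, 96.370°W):
WP2: 101.9 NM
WP3: 113.9 NM
WP1: 128.7 NM
WP4: 172.0 NM
WP5: 214.6 NM
The fourth-nearest is WP4 at 172.0 NM.

WP4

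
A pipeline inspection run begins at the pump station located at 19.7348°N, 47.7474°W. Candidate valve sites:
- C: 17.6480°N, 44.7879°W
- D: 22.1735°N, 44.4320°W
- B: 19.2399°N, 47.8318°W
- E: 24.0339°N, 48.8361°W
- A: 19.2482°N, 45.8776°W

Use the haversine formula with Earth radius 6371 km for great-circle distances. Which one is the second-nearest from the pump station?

A

Distances from the pump station (19.7348°N, 47.7474°W):
B: 55.7 km
A: 203.3 km
C: 388.6 km
D: 438.2 km
E: 491.1 km
The second-nearest is A at 203.3 km.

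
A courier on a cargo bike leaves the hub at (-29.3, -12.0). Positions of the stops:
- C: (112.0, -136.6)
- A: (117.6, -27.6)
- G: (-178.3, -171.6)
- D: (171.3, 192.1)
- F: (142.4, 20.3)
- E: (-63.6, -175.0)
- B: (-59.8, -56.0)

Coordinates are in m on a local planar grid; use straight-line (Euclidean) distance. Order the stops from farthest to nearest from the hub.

D, G, C, F, E, A, B

Distance from the hub at (-29.3, -12.0) to each:
D (171.3, 192.1): 286.2 m
G (-178.3, -171.6): 218.3 m
C (112.0, -136.6): 188.4 m
F (142.4, 20.3): 174.7 m
E (-63.6, -175.0): 166.6 m
A (117.6, -27.6): 147.7 m
B (-59.8, -56.0): 53.5 m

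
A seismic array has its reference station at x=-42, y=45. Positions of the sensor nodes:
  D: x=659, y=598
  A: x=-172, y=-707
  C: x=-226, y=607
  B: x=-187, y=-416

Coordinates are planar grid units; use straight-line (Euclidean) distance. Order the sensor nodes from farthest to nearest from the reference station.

D, A, C, B

Distance from the reference station at x=-42, y=45 to each:
D x=659, y=598: 892.9
A x=-172, y=-707: 763.2
C x=-226, y=607: 591.4
B x=-187, y=-416: 483.3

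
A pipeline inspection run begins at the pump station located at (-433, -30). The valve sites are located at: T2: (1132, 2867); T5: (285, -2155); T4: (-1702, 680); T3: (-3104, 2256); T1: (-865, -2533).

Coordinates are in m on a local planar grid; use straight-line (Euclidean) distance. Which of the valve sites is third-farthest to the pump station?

T1

Distances from the pump station ((-433, -30)):
T3: 3515.7 m
T2: 3292.7 m
T1: 2540.0 m
T5: 2243.0 m
T4: 1454.1 m
The third-farthest is T1 at 2540.0 m.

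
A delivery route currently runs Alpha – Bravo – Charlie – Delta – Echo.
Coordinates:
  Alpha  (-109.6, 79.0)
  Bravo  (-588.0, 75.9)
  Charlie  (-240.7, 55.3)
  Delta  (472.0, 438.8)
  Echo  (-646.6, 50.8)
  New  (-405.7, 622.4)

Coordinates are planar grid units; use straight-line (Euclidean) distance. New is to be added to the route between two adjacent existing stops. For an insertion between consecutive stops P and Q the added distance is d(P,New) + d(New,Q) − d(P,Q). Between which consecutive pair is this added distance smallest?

between Delta and Echo

Added distance for inserting New between each consecutive pair:
Alpha–Bravo: 716.5
Bravo–Charlie: 818.8
Charlie–Delta: 678.0
Delta–Echo: 333.0
Smallest added distance is 333.0, inserting between Delta and Echo.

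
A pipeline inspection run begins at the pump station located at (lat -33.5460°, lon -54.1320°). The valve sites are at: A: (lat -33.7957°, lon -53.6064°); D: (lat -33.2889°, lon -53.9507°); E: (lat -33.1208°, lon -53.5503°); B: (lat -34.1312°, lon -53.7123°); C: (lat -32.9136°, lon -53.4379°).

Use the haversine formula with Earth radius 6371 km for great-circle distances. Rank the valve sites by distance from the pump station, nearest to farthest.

Distance from the pump station at (lat -33.5460°, lon -54.1320°) to each:
D (lat -33.2889°, lon -53.9507°): 33.2 km
A (lat -33.7957°, lon -53.6064°): 56.0 km
E (lat -33.1208°, lon -53.5503°): 71.8 km
B (lat -34.1312°, lon -53.7123°): 75.7 km
C (lat -32.9136°, lon -53.4379°): 95.5 km

D, A, E, B, C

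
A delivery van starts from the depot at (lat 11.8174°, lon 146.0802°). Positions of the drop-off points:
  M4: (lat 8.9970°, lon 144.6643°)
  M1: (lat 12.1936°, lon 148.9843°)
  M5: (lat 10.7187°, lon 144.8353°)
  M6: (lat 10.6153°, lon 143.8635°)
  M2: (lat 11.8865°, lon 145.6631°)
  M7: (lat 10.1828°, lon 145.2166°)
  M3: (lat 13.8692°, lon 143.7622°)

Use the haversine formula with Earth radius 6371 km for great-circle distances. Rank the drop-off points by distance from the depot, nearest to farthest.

M2, M5, M7, M6, M1, M3, M4

Distance from the depot at (lat 11.8174°, lon 146.0802°) to each:
M2 (lat 11.8865°, lon 145.6631°): 46.0 km
M5 (lat 10.7187°, lon 144.8353°): 182.6 km
M7 (lat 10.1828°, lon 145.2166°): 204.7 km
M6 (lat 10.6153°, lon 143.8635°): 276.3 km
M1 (lat 12.1936°, lon 148.9843°): 318.6 km
M3 (lat 13.8692°, lon 143.7622°): 339.4 km
M4 (lat 8.9970°, lon 144.6643°): 349.8 km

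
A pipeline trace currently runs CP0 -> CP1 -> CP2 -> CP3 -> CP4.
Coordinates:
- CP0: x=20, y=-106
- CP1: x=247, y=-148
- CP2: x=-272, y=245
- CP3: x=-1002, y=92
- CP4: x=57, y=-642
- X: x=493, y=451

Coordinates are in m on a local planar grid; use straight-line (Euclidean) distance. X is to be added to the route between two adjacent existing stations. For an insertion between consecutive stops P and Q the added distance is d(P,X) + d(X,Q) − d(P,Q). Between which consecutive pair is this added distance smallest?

between CP1 and CP2

Added distance for inserting X between each consecutive pair:
CP0–CP1: 1147.4 m
CP1–CP2: 788.8 m
CP2–CP3: 1583.9 m
CP3–CP4: 1425.7 m
Smallest added distance is 788.8 m, inserting between CP1 and CP2.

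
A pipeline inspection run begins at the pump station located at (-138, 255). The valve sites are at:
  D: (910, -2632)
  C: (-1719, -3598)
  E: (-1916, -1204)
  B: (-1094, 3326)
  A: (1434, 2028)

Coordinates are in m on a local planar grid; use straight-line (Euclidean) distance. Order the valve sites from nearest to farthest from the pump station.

Distance from the pump station at (-138, 255) to each:
E (-1916, -1204): 2300.0 m
A (1434, 2028): 2369.5 m
D (910, -2632): 3071.3 m
B (-1094, 3326): 3216.4 m
C (-1719, -3598): 4164.8 m

E, A, D, B, C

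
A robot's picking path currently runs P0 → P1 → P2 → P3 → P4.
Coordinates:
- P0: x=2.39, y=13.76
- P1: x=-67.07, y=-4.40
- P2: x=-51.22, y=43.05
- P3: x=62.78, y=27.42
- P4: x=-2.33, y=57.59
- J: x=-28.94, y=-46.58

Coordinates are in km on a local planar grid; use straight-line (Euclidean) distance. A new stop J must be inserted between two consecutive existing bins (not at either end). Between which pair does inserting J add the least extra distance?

Added distance for inserting J between each consecutive pair:
P0–P1: 53.1 km
P1–P2: 99.2 km
P2–P3: 95.1 km
P3–P4: 153.6 km
Smallest added distance is 53.1 km, inserting between P0 and P1.

between P0 and P1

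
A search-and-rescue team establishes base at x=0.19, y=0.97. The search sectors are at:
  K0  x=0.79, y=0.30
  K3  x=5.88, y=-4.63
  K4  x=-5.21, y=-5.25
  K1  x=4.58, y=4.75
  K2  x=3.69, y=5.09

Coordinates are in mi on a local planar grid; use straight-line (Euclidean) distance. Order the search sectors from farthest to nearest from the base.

Distances from the base:
K4 x=-5.21, y=-5.25: 8.2 mi
K3 x=5.88, y=-4.63: 8.0 mi
K1 x=4.58, y=4.75: 5.8 mi
K2 x=3.69, y=5.09: 5.4 mi
K0 x=0.79, y=0.30: 0.9 mi

K4, K3, K1, K2, K0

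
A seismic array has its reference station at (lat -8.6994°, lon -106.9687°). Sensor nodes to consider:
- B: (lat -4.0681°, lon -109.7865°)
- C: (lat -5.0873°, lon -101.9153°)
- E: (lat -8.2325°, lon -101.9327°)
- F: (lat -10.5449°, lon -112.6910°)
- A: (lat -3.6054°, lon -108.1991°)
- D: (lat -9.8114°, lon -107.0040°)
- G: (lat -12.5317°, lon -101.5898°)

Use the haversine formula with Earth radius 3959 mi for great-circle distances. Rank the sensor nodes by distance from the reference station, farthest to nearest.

G, C, F, B, A, E, D

Distances from the reference station:
G (lat -12.5317°, lon -101.5898°): 451.1 mi
C (lat -5.0873°, lon -101.9153°): 427.1 mi
F (lat -10.5449°, lon -112.6910°): 410.1 mi
B (lat -4.0681°, lon -109.7865°): 373.9 mi
A (lat -3.6054°, lon -108.1991°): 362.0 mi
E (lat -8.2325°, lon -101.9327°): 345.7 mi
D (lat -9.8114°, lon -107.0040°): 76.9 mi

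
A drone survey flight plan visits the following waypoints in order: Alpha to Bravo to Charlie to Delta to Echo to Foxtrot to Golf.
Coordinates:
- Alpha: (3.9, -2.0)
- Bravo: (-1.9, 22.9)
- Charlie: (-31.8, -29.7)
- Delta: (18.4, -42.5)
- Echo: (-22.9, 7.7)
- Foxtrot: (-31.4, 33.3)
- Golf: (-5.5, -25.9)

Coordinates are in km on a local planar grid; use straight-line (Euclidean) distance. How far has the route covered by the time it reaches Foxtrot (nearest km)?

230 km

Leg distances:
Alpha→Bravo: 25.6 km  (cumulative 25.6 km)
Bravo→Charlie: 60.5 km  (cumulative 86.1 km)
Charlie→Delta: 51.8 km  (cumulative 137.9 km)
Delta→Echo: 65.0 km  (cumulative 202.9 km)
Echo→Foxtrot: 27.0 km  (cumulative 229.9 km)
Cumulative distance at Foxtrot ≈ 230 km.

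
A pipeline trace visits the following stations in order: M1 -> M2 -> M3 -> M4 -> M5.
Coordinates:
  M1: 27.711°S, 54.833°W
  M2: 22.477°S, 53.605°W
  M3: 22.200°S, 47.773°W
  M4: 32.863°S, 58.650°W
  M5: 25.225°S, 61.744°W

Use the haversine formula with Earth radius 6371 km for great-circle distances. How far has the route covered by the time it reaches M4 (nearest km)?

2792 km

Leg distances:
M1→M2: 595.0 km  (cumulative 595.0 km)
M2→M3: 600.6 km  (cumulative 1195.5 km)
M3→M4: 1596.7 km  (cumulative 2792.2 km)
Cumulative distance at M4 ≈ 2792 km.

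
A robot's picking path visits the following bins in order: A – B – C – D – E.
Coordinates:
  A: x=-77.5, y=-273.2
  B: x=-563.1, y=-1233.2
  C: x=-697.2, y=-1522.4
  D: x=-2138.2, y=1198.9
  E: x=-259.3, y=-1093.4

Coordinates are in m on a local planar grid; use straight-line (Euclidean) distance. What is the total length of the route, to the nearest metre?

Leg distances:
A→B: 1075.8 m  (cumulative 1075.8 m)
B→C: 318.8 m  (cumulative 1394.6 m)
C→D: 3079.3 m  (cumulative 4473.9 m)
D→E: 2963.9 m  (cumulative 7437.8 m)
Total route length ≈ 7438 m.

7438 m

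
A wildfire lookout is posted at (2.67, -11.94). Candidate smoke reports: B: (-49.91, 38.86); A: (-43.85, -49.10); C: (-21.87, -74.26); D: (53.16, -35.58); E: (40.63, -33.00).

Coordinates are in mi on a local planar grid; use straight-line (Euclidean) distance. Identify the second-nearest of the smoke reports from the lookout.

Distance to each, sorted:
E: 43.4 mi
D: 55.8 mi
A: 59.5 mi
C: 67.0 mi
B: 73.1 mi
The second-nearest is D at 55.8 mi.

D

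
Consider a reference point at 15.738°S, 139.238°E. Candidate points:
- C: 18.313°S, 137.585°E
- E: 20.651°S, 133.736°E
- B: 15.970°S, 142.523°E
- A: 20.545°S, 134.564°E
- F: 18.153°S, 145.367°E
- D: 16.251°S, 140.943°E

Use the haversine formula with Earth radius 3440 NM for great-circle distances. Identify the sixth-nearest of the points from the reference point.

E

Distance to each, sorted:
D: 103.1 NM
C: 181.4 NM
B: 190.2 NM
F: 380.7 NM
A: 392.9 NM
E: 430.6 NM
The sixth-nearest is E at 430.6 NM.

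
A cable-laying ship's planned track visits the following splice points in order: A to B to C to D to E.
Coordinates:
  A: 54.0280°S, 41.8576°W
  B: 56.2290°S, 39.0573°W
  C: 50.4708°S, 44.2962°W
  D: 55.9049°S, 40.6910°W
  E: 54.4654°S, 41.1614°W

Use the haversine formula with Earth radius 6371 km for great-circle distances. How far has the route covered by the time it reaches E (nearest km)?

Leg distances:
A→B: 302.6 km  (cumulative 302.6 km)
B→C: 728.1 km  (cumulative 1030.7 km)
C→D: 650.0 km  (cumulative 1680.7 km)
D→E: 162.8 km  (cumulative 1843.6 km)
Cumulative distance at E ≈ 1844 km.

1844 km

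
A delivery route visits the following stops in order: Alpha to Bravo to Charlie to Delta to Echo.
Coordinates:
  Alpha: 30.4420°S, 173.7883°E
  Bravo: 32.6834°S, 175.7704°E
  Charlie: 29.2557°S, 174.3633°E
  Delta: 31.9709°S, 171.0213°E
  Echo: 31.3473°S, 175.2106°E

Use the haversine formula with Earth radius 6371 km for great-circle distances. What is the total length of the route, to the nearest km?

Leg distances:
Alpha→Bravo: 312.0 km  (cumulative 312.0 km)
Bravo→Charlie: 404.1 km  (cumulative 716.1 km)
Charlie→Delta: 439.8 km  (cumulative 1155.9 km)
Delta→Echo: 402.5 km  (cumulative 1558.4 km)
Total route length ≈ 1558 km.

1558 km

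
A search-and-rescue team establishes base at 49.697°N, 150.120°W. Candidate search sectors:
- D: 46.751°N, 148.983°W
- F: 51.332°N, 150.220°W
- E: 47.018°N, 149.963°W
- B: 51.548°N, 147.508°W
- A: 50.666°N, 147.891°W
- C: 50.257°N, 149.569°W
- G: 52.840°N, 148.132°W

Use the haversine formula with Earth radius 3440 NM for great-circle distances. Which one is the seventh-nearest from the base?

G

Distances from the base (49.697°N, 150.120°W):
C: 39.8 NM
F: 98.2 NM
A: 103.6 NM
B: 149.1 NM
E: 161.0 NM
D: 182.6 NM
G: 202.9 NM
The seventh-nearest is G at 202.9 NM.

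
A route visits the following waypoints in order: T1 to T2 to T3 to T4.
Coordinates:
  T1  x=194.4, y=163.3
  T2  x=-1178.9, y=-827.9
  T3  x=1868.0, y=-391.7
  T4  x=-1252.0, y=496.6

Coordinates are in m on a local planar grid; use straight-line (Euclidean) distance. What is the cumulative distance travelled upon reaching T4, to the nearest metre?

Leg distances:
T1→T2: 1693.6 m  (cumulative 1693.6 m)
T2→T3: 3078.0 m  (cumulative 4771.6 m)
T3→T4: 3244.0 m  (cumulative 8015.6 m)
Cumulative distance at T4 ≈ 8016 m.

8016 m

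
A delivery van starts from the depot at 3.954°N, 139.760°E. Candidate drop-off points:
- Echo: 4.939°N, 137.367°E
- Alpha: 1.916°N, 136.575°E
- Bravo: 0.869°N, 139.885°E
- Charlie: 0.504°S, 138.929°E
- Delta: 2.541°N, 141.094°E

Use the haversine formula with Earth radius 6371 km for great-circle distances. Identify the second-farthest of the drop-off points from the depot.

Distance to each, sorted:
Charlie: 504.2 km
Alpha: 420.0 km
Bravo: 343.3 km
Echo: 287.0 km
Delta: 215.9 km
The second-farthest is Alpha at 420.0 km.

Alpha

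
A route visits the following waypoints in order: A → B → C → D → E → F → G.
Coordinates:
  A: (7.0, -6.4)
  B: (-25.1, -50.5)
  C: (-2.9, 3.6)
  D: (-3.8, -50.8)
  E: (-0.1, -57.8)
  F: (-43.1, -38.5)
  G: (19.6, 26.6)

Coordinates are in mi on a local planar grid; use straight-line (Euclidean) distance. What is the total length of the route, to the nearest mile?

313 mi

Leg distances:
A→B: 54.5 mi  (cumulative 54.5 mi)
B→C: 58.5 mi  (cumulative 113.0 mi)
C→D: 54.4 mi  (cumulative 167.4 mi)
D→E: 7.9 mi  (cumulative 175.3 mi)
E→F: 47.1 mi  (cumulative 222.5 mi)
F→G: 90.4 mi  (cumulative 312.9 mi)
Total route length ≈ 313 mi.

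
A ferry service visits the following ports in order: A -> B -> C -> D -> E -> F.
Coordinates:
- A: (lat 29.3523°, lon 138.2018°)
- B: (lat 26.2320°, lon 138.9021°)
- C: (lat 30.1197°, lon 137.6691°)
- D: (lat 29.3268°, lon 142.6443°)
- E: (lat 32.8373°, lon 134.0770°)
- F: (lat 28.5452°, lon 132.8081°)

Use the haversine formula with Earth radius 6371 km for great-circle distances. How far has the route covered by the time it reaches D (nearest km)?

1291 km

Leg distances:
A→B: 353.7 km  (cumulative 353.7 km)
B→C: 448.9 km  (cumulative 802.6 km)
C→D: 488.4 km  (cumulative 1291.0 km)
Cumulative distance at D ≈ 1291 km.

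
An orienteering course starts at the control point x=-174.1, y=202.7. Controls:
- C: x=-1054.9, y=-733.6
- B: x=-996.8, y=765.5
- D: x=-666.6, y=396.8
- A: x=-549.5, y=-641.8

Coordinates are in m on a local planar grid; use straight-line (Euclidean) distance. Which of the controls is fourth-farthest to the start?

D

Distance to each, sorted:
C: 1285.5 m
B: 996.8 m
A: 924.2 m
D: 529.4 m
The fourth-farthest is D at 529.4 m.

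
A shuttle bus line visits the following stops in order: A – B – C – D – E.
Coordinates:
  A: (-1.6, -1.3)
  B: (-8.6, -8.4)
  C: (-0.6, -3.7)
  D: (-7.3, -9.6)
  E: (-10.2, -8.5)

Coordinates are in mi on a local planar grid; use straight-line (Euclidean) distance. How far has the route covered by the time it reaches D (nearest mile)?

28 mi

Leg distances:
A→B: 10.0 mi  (cumulative 10.0 mi)
B→C: 9.3 mi  (cumulative 19.2 mi)
C→D: 8.9 mi  (cumulative 28.2 mi)
Cumulative distance at D ≈ 28 mi.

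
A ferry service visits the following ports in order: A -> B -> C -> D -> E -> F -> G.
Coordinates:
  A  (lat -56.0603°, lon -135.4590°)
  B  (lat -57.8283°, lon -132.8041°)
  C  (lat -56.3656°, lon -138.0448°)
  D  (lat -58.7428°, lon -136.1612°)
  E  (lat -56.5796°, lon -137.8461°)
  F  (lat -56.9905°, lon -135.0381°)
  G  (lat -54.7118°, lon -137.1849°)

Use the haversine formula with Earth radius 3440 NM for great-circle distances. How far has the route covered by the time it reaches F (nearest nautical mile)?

Leg distances:
A→B: 137.2 NM  (cumulative 137.2 NM)
B→C: 192.1 NM  (cumulative 329.3 NM)
C→D: 155.1 NM  (cumulative 484.4 NM)
D→E: 140.7 NM  (cumulative 625.0 NM)
E→F: 95.6 NM  (cumulative 720.6 NM)
Cumulative distance at F ≈ 721 NM.

721 NM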